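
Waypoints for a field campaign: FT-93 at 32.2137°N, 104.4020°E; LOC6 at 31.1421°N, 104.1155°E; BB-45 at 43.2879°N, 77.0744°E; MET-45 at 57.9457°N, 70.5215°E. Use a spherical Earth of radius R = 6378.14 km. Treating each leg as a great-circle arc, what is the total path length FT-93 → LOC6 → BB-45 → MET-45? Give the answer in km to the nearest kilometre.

4551 km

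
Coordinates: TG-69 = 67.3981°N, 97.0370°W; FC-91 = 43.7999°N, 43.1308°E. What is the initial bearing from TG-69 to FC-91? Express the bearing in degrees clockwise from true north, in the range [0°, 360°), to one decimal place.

30.7°

Δλ = 140.1678°
y = sin Δλ · cos φ₂ = 0.462318
x = cos φ₁ sin φ₂ − sin φ₁ cos φ₂ cos Δλ = 0.777697
θ = atan2(y, x) = 30.7302° → 30.7302° (mod 360°)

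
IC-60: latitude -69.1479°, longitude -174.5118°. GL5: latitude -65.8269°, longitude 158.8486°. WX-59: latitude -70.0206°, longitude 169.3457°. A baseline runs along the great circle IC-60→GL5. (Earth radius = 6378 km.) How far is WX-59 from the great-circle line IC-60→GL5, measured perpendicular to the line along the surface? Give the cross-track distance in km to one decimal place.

δ₁₃ = central angle IC-60→WX-59 = 0.099149 rad  (haversine)
θ₁₃ = bearing IC-60→WX-59 = 253.677°,  θ₁₂ = bearing IC-60→GL5 = 275.385°
dₓₜ = R·arcsin(sin δ₁₃ · sin(θ₁₃ − θ₁₂)) = 6378·arcsin(0.09899·sin(-21.708°)) = -233.565 km
|dₓₜ| = 233.565 km

233.6 km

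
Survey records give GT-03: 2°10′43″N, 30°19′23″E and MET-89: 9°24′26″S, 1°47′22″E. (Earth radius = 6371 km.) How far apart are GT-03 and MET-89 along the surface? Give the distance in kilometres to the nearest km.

3413 km

GT-03: φ = +2.17861°, λ = +30.32306°
MET-89: φ = -9.40722°, λ = +1.78944°
Δφ = -11.5858°,  Δλ = -28.5336°
a = sin²(Δφ/2) + cos φ₁ cos φ₂ sin²(Δλ/2) = 0.070059
c = 2·arcsin(√a) = 0.535758 rad = 30.6967°
d = R·c = 6371 × 0.535758 = 3413.3 km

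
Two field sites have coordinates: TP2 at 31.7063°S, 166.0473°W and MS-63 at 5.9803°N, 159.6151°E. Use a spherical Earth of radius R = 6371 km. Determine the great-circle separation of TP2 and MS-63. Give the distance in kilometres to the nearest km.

Δφ = 37.6866°,  Δλ = -34.3376°
a = sin²(Δφ/2) + cos φ₁ cos φ₂ sin²(Δλ/2) = 0.178044
c = 2·arcsin(√a) = 0.871197 rad = 49.9159°
d = R·c = 6371 × 0.871197 = 5550.4 km

5550 km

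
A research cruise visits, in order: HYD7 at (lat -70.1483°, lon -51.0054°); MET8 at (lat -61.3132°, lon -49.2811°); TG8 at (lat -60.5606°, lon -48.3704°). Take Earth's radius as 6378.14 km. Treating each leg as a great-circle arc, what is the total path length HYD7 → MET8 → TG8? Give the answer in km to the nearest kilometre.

1084 km

HYD7→MET8: c = 0.154681 rad, d = 986.58 km
MET8→TG8: c = 0.015236 rad, d = 97.18 km
Total = 986.58 + 97.18 = 1083.76 km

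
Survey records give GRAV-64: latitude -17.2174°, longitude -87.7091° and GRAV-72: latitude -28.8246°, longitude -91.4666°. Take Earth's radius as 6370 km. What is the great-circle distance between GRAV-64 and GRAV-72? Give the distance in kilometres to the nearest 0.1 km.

Δφ = -11.6072°,  Δλ = -3.7575°
a = sin²(Δφ/2) + cos φ₁ cos φ₂ sin²(Δλ/2) = 0.011124
c = 2·arcsin(√a) = 0.211338 rad = 12.1088°
d = R·c = 6370 × 0.211338 = 1346.2 km

1346.2 km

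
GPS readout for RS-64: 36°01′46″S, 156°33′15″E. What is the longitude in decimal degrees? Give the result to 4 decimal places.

156° + 33′/60 + 15″/3600 = 156 + 0.55000 + 0.00417 = 156.5542°

156.5542°E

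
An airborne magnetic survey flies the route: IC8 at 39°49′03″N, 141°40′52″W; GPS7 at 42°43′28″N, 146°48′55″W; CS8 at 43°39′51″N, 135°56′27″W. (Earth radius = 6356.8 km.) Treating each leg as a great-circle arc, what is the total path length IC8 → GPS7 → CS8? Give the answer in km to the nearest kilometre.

IC8: φ = +39.81750°, λ = -141.68111°
GPS7: φ = +42.72444°, λ = -146.81528°
CS8: φ = +43.66417°, λ = -135.94083°
IC8→GPS7: c = 0.084294 rad, d = 535.84 km
GPS7→CS8: c = 0.139234 rad, d = 885.08 km
Total = 535.84 + 885.08 = 1420.92 km

1421 km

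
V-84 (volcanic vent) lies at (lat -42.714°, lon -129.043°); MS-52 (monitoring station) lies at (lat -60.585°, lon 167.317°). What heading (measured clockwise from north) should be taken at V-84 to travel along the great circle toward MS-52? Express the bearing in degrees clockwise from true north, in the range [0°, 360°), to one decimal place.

221.8°

Δλ = -63.6400°
y = sin Δλ · cos φ₂ = -0.440065
x = cos φ₁ sin φ₂ − sin φ₁ cos φ₂ cos Δλ = -0.492105
θ = atan2(y, x) = -138.1953° → 221.8047° (mod 360°)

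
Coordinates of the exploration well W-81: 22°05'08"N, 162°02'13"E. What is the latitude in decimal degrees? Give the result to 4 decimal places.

22.0856°N

22° + 5′/60 + 8″/3600 = 22 + 0.08333 + 0.00222 = 22.0856°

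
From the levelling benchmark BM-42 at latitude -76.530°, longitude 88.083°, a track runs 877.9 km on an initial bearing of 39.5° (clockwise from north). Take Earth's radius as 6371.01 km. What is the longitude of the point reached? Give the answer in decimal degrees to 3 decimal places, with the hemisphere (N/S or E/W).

δ = d/R = 877.9/6371.01 = 0.137796 rad
φ₂ = arcsin(sin φ₁ cos δ + cos φ₁ sin δ cos θ)
   = arcsin(-0.97249·0.99052 + 0.23294·0.13736·0.77162) = -69.81524°
λ₂ = λ₁ + atan2(sin θ sin δ cos φ₁, cos δ − sin φ₁ sin φ₂) = 102.75092°

102.751°E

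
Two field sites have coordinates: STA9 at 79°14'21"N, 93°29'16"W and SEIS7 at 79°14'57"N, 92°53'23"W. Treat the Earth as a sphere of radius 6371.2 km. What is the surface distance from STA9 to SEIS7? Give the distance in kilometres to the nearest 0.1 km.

12.5 km

STA9: φ = +79.23917°, λ = -93.48778°
SEIS7: φ = +79.24917°, λ = -92.88972°
Δφ = 0.0100°,  Δλ = 0.5981°
a = sin²(Δφ/2) + cos φ₁ cos φ₂ sin²(Δλ/2) = 0.000001
c = 2·arcsin(√a) = 0.001956 rad = 0.1121°
d = R·c = 6371.2 × 0.001956 = 12.5 km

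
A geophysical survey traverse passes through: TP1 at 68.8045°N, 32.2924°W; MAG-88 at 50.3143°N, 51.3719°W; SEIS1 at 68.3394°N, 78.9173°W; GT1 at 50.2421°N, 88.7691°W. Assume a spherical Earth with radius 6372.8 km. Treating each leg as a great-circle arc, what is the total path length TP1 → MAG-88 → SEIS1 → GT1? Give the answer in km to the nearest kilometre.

TP1→MAG-88: c = 0.360573 rad, d = 2297.86 km
MAG-88→SEIS1: c = 0.391853 rad, d = 2497.20 km
SEIS1→GT1: c = 0.326878 rad, d = 2083.13 km
Total = 2297.86 + 2497.20 + 2083.13 = 6878.19 km

6878 km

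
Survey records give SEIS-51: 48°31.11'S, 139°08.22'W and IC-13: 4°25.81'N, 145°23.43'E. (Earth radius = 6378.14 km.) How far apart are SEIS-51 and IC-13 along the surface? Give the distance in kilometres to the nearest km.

SEIS-51: φ = -48.51850°, λ = -139.13700°
IC-13: φ = +4.43017°, λ = +145.39050°
Δφ = 52.9487°,  Δλ = -75.4725°
a = sin²(Δφ/2) + cos φ₁ cos φ₂ sin²(Δλ/2) = 0.446106
c = 2·arcsin(√a) = 1.462798 rad = 83.8121°
d = R·c = 6378.14 × 1.462798 = 9329.9 km

9330 km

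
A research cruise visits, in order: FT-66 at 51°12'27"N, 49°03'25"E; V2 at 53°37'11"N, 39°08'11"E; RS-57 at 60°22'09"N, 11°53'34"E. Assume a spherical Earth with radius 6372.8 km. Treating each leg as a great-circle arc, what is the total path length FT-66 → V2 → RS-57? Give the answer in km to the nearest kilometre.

2520 km

FT-66: φ = +51.20750°, λ = +49.05694°
V2: φ = +53.61972°, λ = +39.13639°
RS-57: φ = +60.36917°, λ = +11.89278°
FT-66→V2: c = 0.113573 rad, d = 723.78 km
V2→RS-57: c = 0.281865 rad, d = 1796.27 km
Total = 723.78 + 1796.27 = 2520.05 km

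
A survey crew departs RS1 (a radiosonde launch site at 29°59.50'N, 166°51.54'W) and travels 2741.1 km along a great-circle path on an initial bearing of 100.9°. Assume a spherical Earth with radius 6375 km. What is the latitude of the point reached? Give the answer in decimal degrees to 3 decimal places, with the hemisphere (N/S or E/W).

22.712°N

RS1: φ = +29.99167°, λ = -166.85900°
δ = d/R = 2741.1/6375 = 0.429976 rad
φ₂ = arcsin(sin φ₁ cos δ + cos φ₁ sin δ cos θ)
   = arcsin(0.49987·0.90898 + 0.86610·0.41685·-0.18910) = 22.71228°
λ₂ = λ₁ + atan2(sin θ sin δ cos φ₁, cos δ − sin φ₁ sin φ₂) = -140.51635°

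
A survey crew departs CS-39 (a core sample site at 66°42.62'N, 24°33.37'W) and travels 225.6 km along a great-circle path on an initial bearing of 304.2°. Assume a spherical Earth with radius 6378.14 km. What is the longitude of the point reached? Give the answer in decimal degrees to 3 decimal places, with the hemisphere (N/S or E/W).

CS-39: φ = +66.71033°, λ = -24.55617°
δ = d/R = 225.6/6378.14 = 0.035371 rad
φ₂ = arcsin(sin φ₁ cos δ + cos φ₁ sin δ cos θ)
   = arcsin(0.91852·0.99937 + 0.39538·0.03536·0.56208) = 67.78964°
λ₂ = λ₁ + atan2(sin θ sin δ cos φ₁, cos δ − sin φ₁ sin φ₂) = -28.99387°

28.994°W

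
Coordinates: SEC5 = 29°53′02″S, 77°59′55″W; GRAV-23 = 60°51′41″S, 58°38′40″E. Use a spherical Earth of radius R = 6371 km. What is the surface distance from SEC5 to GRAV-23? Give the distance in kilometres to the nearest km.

SEC5: φ = -29.88389°, λ = -77.99861°
GRAV-23: φ = -60.86139°, λ = +58.64444°
Δφ = -30.9775°,  Δλ = 136.6431°
a = sin²(Δφ/2) + cos φ₁ cos φ₂ sin²(Δλ/2) = 0.435888
c = 2·arcsin(√a) = 1.442218 rad = 82.6330°
d = R·c = 6371 × 1.442218 = 9188.4 km

9188 km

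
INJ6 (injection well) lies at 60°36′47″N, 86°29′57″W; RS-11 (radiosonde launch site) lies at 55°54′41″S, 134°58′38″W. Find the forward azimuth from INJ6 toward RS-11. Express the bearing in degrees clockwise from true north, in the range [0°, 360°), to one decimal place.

INJ6: φ = +60.61306°, λ = -86.49917°
RS-11: φ = -55.91139°, λ = -134.97722°
Δλ = -48.4781°
y = sin Δλ · cos φ₂ = -0.419628
x = cos φ₁ sin φ₂ − sin φ₁ cos φ₂ cos Δλ = -0.730123
θ = atan2(y, x) = -150.1124° → 209.8876° (mod 360°)

209.9°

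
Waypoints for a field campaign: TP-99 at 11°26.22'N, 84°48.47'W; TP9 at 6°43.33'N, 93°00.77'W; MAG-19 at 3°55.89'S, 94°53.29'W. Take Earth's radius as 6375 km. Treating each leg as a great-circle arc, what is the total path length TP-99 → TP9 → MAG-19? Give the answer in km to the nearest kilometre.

TP-99: φ = +11.43700°, λ = -84.80783°
TP9: φ = +6.72217°, λ = -93.01283°
MAG-19: φ = -3.93150°, λ = -94.88817°
TP-99→TP9: c = 0.163570 rad, d = 1042.76 km
TP9→MAG-19: c = 0.188790 rad, d = 1203.54 km
Total = 1042.76 + 1203.54 = 2246.30 km

2246 km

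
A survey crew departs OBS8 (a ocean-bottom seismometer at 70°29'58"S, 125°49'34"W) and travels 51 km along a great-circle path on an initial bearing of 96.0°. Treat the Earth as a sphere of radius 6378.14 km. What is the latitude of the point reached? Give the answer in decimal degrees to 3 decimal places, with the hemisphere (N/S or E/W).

70.542°S

OBS8: φ = -70.49944°, λ = -125.82611°
δ = d/R = 51/6378.14 = 0.007996 rad
φ₂ = arcsin(sin φ₁ cos δ + cos φ₁ sin δ cos θ)
   = arcsin(-0.94264·0.99997 + 0.33382·0.00800·-0.10453) = -70.54221°
λ₂ = λ₁ + atan2(sin θ sin δ cos φ₁, cos δ − sin φ₁ sin φ₂) = -124.45820°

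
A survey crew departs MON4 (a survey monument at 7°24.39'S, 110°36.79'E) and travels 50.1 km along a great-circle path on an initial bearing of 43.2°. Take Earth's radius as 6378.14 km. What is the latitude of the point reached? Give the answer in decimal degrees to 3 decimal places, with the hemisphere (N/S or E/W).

7.078°S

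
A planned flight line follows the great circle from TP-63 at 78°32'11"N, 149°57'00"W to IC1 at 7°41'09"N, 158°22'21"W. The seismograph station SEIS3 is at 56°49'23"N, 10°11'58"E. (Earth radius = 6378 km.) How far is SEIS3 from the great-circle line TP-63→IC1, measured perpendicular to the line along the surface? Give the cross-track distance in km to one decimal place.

TP-63: φ = +78.53639°, λ = -149.95000°
IC1: φ = +7.68583°, λ = -158.37250°
SEIS3: φ = +56.82306°, λ = +10.19944°
δ₁₃ = central angle TP-63→SEIS3 = 0.769884 rad  (haversine)
θ₁₃ = bearing TP-63→SEIS3 = 15.484°,  θ₁₂ = bearing TP-63→IC1 = 188.832°
dₓₜ = R·arcsin(sin δ₁₃ · sin(θ₁₃ − θ₁₂)) = 6378·arcsin(0.69605·sin(-173.348°)) = -514.785 km
|dₓₜ| = 514.785 km

514.8 km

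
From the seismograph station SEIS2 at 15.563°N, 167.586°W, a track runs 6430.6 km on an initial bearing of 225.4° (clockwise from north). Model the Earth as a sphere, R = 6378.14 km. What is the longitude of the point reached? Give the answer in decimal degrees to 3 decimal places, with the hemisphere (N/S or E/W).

150.594°E

δ = d/R = 6430.6/6378.14 = 1.008225 rad
φ₂ = arcsin(sin φ₁ cos δ + cos φ₁ sin δ cos θ)
   = arcsin(0.26830·0.53336 + 0.96334·0.84589·-0.70215) = -25.40826°
λ₂ = λ₁ + atan2(sin θ sin δ cos φ₁, cos δ − sin φ₁ sin φ₂) = 150.59425°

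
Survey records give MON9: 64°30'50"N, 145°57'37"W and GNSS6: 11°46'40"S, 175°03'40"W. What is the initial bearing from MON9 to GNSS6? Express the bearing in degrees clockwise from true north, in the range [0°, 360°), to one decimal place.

209.0°

MON9: φ = +64.51389°, λ = -145.96028°
GNSS6: φ = -11.77778°, λ = -175.06111°
Δλ = -29.1008°
y = sin Δλ · cos φ₂ = -0.476109
x = cos φ₁ sin φ₂ − sin φ₁ cos φ₂ cos Δλ = -0.859963
θ = atan2(y, x) = -151.0294° → 208.9706° (mod 360°)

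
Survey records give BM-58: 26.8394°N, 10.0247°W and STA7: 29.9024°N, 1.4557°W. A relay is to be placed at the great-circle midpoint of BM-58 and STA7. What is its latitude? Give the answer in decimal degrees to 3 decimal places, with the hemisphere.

Bx = cos φ₂ cos Δλ = 0.857199,  By = cos φ₂ sin Δλ = 0.129165
φₘ = atan2(sin φ₁ + sin φ₂, √((cos φ₁ + Bx)² + By²)) = 28.43798°
λₘ = λ₁ + atan2(By, cos φ₁ + Bx) = -5.80218°

28.438°N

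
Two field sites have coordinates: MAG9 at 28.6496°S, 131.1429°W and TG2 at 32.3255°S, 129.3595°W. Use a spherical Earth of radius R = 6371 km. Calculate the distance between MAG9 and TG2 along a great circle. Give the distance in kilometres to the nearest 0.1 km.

443.0 km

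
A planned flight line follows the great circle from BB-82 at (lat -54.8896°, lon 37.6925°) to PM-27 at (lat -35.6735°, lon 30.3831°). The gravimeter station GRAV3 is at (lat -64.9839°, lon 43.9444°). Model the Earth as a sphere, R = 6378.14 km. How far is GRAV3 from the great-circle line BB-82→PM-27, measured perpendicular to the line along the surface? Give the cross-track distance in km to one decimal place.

64.2 km

δ₁₃ = central angle BB-82→GRAV3 = 0.184249 rad  (haversine)
θ₁₃ = bearing BB-82→GRAV3 = 165.442°,  θ₁₂ = bearing BB-82→PM-27 = 342.294°
dₓₜ = R·arcsin(sin δ₁₃ · sin(θ₁₃ − θ₁₂)) = 6378.14·arcsin(0.18321·sin(-176.852°)) = -64.175 km
|dₓₜ| = 64.175 km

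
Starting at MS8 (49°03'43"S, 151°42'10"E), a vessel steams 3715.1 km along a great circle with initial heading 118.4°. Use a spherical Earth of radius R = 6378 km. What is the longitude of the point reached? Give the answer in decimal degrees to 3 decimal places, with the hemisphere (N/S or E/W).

MS8: φ = -49.06194°, λ = +151.70278°
δ = d/R = 3715.1/6378 = 0.582487 rad
φ₂ = arcsin(sin φ₁ cos δ + cos φ₁ sin δ cos θ)
   = arcsin(-0.75542·0.83510 + 0.65524·0.55010·-0.47562) = -53.34904°
λ₂ = λ₁ + atan2(sin θ sin δ cos φ₁, cos δ − sin φ₁ sin φ₂) = -154.13965°

154.140°W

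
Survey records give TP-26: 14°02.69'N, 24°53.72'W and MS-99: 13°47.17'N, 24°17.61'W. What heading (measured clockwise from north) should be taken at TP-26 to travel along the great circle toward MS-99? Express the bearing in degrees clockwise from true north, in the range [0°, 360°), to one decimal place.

TP-26: φ = +14.04483°, λ = -24.89533°
MS-99: φ = +13.78617°, λ = -24.29350°
Δλ = 0.6018°
y = sin Δλ · cos φ₂ = 0.010201
x = cos φ₁ sin φ₂ − sin φ₁ cos φ₂ cos Δλ = -0.004502
θ = atan2(y, x) = 113.8109° → 113.8109° (mod 360°)

113.8°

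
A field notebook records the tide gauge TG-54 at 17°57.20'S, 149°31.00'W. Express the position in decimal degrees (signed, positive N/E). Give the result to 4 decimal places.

lat: 17.9533° S → -17.9533°
lon: 149.5167° W → -149.5167°

-17.9533°, -149.5167°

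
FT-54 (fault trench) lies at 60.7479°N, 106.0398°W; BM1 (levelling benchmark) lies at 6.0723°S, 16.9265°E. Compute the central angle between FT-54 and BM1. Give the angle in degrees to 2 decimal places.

Δφ = -66.8202°,  Δλ = 122.9663°
a = sin²(Δφ/2) + cos φ₁ cos φ₂ sin²(Δλ/2) = 0.678350
c = 2·arcsin(√a) = 1.935530 rad = 110.8977°

110.90°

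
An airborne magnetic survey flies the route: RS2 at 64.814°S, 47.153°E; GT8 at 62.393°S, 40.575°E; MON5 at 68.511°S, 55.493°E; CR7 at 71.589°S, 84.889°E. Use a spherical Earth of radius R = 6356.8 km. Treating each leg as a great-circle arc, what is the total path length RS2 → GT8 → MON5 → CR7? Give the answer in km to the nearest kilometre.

2533 km

RS2→GT8: c = 0.066206 rad, d = 420.86 km
GT8→MON5: c = 0.151254 rad, d = 961.49 km
MON5→CR7: c = 0.181016 rad, d = 1150.68 km
Total = 420.86 + 961.49 + 1150.68 = 2533.03 km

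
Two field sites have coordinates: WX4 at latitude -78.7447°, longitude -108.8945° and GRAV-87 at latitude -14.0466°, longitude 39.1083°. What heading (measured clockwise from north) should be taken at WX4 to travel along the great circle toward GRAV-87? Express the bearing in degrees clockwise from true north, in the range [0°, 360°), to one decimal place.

149.0°

Δλ = 148.0028°
y = sin Δλ · cos φ₂ = 0.514034
x = cos φ₁ sin φ₂ − sin φ₁ cos φ₂ cos Δλ = -0.854265
θ = atan2(y, x) = 148.9636° → 148.9636° (mod 360°)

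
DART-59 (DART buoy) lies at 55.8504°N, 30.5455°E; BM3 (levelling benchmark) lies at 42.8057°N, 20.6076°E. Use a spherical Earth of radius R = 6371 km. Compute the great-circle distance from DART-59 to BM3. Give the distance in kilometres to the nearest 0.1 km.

Δφ = -13.0447°,  Δλ = -9.9379°
a = sin²(Δφ/2) + cos φ₁ cos φ₂ sin²(Δλ/2) = 0.015993
c = 2·arcsin(√a) = 0.253603 rad = 14.5304°
d = R·c = 6371 × 0.253603 = 1615.7 km

1615.7 km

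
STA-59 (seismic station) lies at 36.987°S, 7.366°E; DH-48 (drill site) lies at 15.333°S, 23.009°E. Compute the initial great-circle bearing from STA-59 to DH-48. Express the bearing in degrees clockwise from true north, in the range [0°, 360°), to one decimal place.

36.8°

Δλ = 15.6430°
y = sin Δλ · cos φ₂ = 0.260045
x = cos φ₁ sin φ₂ − sin φ₁ cos φ₂ cos Δλ = 0.347510
θ = atan2(y, x) = 36.8079° → 36.8079° (mod 360°)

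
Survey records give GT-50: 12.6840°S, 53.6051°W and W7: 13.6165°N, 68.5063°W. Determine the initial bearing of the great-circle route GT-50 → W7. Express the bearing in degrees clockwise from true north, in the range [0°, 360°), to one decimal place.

330.2°

Δλ = -14.9012°
y = sin Δλ · cos φ₂ = -0.249925
x = cos φ₁ sin φ₂ − sin φ₁ cos φ₂ cos Δλ = 0.435902
θ = atan2(y, x) = -29.8279° → 330.1721° (mod 360°)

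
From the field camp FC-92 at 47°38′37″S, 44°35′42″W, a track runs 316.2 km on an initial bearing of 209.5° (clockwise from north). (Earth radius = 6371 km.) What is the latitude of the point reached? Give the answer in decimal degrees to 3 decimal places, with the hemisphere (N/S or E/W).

FC-92: φ = -47.64361°, λ = -44.59500°
δ = d/R = 316.2/6371 = 0.049631 rad
φ₂ = arcsin(sin φ₁ cos δ + cos φ₁ sin δ cos θ)
   = arcsin(-0.73897·0.99877 + 0.67374·0.04961·-0.87036) = -50.09863°
λ₂ = λ₁ + atan2(sin θ sin δ cos φ₁, cos δ − sin φ₁ sin φ₂) = -46.77757°

50.099°S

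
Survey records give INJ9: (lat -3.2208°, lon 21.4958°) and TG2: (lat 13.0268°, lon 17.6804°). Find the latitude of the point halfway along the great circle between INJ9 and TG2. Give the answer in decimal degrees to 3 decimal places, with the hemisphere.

4.906°N

Bx = cos φ₂ cos Δλ = 0.972105,  By = cos φ₂ sin Δλ = -0.064830
φₘ = atan2(sin φ₁ + sin φ₂, √((cos φ₁ + Bx)² + By²)) = 4.90571°
λₘ = λ₁ + atan2(By, cos φ₁ + Bx) = 19.61147°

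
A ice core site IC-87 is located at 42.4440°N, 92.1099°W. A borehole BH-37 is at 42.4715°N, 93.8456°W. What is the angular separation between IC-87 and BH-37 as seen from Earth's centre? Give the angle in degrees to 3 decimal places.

1.281°

Δφ = 0.0275°,  Δλ = -1.7357°
a = sin²(Δφ/2) + cos φ₁ cos φ₂ sin²(Δλ/2) = 0.000125
c = 2·arcsin(√a) = 0.022355 rad = 1.2808°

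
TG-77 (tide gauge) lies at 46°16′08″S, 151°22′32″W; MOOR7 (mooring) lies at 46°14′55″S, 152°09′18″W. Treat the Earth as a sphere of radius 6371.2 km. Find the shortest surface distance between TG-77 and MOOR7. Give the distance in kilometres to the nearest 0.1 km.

TG-77: φ = -46.26889°, λ = -151.37556°
MOOR7: φ = -46.24861°, λ = -152.15500°
Δφ = 0.0203°,  Δλ = -0.7794°
a = sin²(Δφ/2) + cos φ₁ cos φ₂ sin²(Δλ/2) = 0.000022
c = 2·arcsin(√a) = 0.009412 rad = 0.5393°
d = R·c = 6371.2 × 0.009412 = 60.0 km

60.0 km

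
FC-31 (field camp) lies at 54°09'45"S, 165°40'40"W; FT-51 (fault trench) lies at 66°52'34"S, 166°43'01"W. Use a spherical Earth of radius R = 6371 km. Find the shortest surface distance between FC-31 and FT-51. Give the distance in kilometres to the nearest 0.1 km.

1414.8 km

FC-31: φ = -54.16250°, λ = -165.67778°
FT-51: φ = -66.87611°, λ = -166.71694°
Δφ = -12.7136°,  Δλ = -1.0392°
a = sin²(Δφ/2) + cos φ₁ cos φ₂ sin²(Δλ/2) = 0.012278
c = 2·arcsin(√a) = 0.222066 rad = 12.7235°
d = R·c = 6371 × 0.222066 = 1414.8 km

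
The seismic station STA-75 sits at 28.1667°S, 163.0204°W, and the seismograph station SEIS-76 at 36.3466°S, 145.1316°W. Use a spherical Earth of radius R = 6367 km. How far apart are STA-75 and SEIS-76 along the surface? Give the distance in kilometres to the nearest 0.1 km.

Δφ = -8.1799°,  Δλ = 17.8888°
a = sin²(Δφ/2) + cos φ₁ cos φ₂ sin²(Δλ/2) = 0.022251
c = 2·arcsin(√a) = 0.299454 rad = 17.1574°
d = R·c = 6367 × 0.299454 = 1906.6 km

1906.6 km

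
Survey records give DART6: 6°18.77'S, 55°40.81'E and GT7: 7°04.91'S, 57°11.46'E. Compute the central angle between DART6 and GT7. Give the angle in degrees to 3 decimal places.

DART6: φ = -6.31283°, λ = +55.68017°
GT7: φ = -7.08183°, λ = +57.19100°
Δφ = -0.7690°,  Δλ = 1.5108°
a = sin²(Δφ/2) + cos φ₁ cos φ₂ sin²(Δλ/2) = 0.000216
c = 2·arcsin(√a) = 0.029428 rad = 1.6861°

1.686°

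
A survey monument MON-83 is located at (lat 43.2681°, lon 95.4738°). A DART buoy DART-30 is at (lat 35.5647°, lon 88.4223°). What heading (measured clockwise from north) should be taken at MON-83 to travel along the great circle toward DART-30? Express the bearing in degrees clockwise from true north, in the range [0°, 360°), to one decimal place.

217.6°

Δλ = -7.0515°
y = sin Δλ · cos φ₂ = -0.099861
x = cos φ₁ sin φ₂ − sin φ₁ cos φ₂ cos Δλ = -0.129828
θ = atan2(y, x) = -142.4331° → 217.5669° (mod 360°)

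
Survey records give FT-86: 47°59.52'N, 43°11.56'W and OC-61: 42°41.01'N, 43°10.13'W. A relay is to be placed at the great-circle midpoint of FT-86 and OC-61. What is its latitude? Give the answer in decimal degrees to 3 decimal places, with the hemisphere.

FT-86: φ = +47.99200°, λ = -43.19267°
OC-61: φ = +42.68350°, λ = -43.16883°
Bx = cos φ₂ cos Δλ = 0.735110,  By = cos φ₂ sin Δλ = 0.000306
φₘ = atan2(sin φ₁ + sin φ₂, √((cos φ₁ + Bx)² + By²)) = 45.33775°
λₘ = λ₁ + atan2(By, cos φ₁ + Bx) = -43.18019°

45.338°N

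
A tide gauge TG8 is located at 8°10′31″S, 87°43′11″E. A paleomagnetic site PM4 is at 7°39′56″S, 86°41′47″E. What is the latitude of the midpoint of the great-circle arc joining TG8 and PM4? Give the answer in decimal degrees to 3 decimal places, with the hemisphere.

7.921°S

TG8: φ = -8.17528°, λ = +87.71972°
PM4: φ = -7.66556°, λ = +86.69639°
Bx = cos φ₂ cos Δλ = 0.990905,  By = cos φ₂ sin Δλ = -0.017700
φₘ = atan2(sin φ₁ + sin φ₂, √((cos φ₁ + Bx)² + By²)) = -7.92073°
λₘ = λ₁ + atan2(By, cos φ₁ + Bx) = 87.20774°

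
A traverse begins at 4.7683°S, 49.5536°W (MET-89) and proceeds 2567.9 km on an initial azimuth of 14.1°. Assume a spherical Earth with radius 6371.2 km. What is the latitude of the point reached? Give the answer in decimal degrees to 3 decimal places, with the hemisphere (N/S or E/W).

17.615°N

δ = d/R = 2567.9/6371.2 = 0.403048 rad
φ₂ = arcsin(sin φ₁ cos δ + cos φ₁ sin δ cos θ)
   = arcsin(-0.08313·0.91987 + 0.99654·0.39222·0.96987) = 17.61533°
λ₂ = λ₁ + atan2(sin θ sin δ cos φ₁, cos δ − sin φ₁ sin φ₂) = -43.79989°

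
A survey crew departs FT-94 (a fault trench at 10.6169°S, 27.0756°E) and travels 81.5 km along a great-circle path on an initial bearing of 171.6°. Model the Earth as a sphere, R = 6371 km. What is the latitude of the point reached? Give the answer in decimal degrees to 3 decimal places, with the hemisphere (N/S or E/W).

δ = d/R = 81.5/6371 = 0.012792 rad
φ₂ = arcsin(sin φ₁ cos δ + cos φ₁ sin δ cos θ)
   = arcsin(-0.18424·0.99992 + 0.98288·0.01279·-0.98927) = -11.34197°
λ₂ = λ₁ + atan2(sin θ sin δ cos φ₁, cos δ − sin φ₁ sin φ₂) = 27.18480°

11.342°S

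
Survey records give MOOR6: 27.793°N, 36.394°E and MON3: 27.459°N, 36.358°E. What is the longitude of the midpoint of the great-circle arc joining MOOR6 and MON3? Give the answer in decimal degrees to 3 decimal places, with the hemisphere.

Bx = cos φ₂ cos Δλ = 0.887341,  By = cos φ₂ sin Δλ = -0.000558
φₘ = atan2(sin φ₁ + sin φ₂, √((cos φ₁ + Bx)² + By²)) = 27.62600°
λₘ = λ₁ + atan2(By, cos φ₁ + Bx) = 36.37597°

36.376°E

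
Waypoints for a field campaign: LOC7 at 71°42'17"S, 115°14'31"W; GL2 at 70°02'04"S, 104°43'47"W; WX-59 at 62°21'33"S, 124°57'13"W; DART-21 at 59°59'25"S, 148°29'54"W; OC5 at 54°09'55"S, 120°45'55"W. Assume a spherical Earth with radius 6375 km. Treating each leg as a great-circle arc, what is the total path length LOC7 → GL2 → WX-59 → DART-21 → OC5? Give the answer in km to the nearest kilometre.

LOC7: φ = -71.70472°, λ = -115.24194°
GL2: φ = -70.03444°, λ = -104.72972°
WX-59: φ = -62.35917°, λ = -124.95361°
DART-21: φ = -59.99028°, λ = -148.49833°
OC5: φ = -54.16528°, λ = -120.76528°
LOC7→GL2: c = 0.066705 rad, d = 425.24 km
GL2→WX-59: c = 0.193825 rad, d = 1235.63 km
WX-59→DART-21: c = 0.201195 rad, d = 1282.62 km
DART-21→OC5: c = 0.279476 rad, d = 1781.66 km
Total = 425.24 + 1235.63 + 1282.62 + 1781.66 = 4725.15 km

4725 km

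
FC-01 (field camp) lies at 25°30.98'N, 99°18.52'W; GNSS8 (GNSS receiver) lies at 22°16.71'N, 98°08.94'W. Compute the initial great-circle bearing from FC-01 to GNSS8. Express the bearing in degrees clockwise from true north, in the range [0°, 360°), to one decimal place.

161.6°

FC-01: φ = +25.51633°, λ = -99.30867°
GNSS8: φ = +22.27850°, λ = -98.14900°
Δλ = 1.1597°
y = sin Δλ · cos φ₂ = 0.018728
x = cos φ₁ sin φ₂ − sin φ₁ cos φ₂ cos Δλ = -0.056399
θ = atan2(y, x) = 161.6308° → 161.6308° (mod 360°)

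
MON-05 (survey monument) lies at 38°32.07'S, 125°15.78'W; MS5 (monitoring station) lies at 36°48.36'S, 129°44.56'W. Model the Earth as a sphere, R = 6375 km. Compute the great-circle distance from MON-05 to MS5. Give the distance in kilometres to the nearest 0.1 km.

MON-05: φ = -38.53450°, λ = -125.26300°
MS5: φ = -36.80600°, λ = -129.74267°
Δφ = 1.7285°,  Δλ = -4.4797°
a = sin²(Δφ/2) + cos φ₁ cos φ₂ sin²(Δλ/2) = 0.001184
c = 2·arcsin(√a) = 0.068837 rad = 3.9441°
d = R·c = 6375 × 0.068837 = 438.8 km

438.8 km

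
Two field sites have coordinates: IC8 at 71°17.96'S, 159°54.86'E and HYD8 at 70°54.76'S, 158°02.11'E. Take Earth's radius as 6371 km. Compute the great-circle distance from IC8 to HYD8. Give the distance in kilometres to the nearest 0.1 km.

80.2 km

IC8: φ = -71.29933°, λ = +159.91433°
HYD8: φ = -70.91267°, λ = +158.03517°
Δφ = 0.3867°,  Δλ = -1.8792°
a = sin²(Δφ/2) + cos φ₁ cos φ₂ sin²(Δλ/2) = 0.000040
c = 2·arcsin(√a) = 0.012582 rad = 0.7209°
d = R·c = 6371 × 0.012582 = 80.2 km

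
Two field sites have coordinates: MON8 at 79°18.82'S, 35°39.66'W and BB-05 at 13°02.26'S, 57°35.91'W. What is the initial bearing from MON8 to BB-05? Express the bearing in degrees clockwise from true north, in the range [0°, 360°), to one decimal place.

MON8: φ = -79.31367°, λ = -35.66100°
BB-05: φ = -13.03767°, λ = -57.59850°
Δλ = -21.9375°
y = sin Δλ · cos φ₂ = -0.363964
x = cos φ₁ sin φ₂ − sin φ₁ cos φ₂ cos Δλ = 0.846176
θ = atan2(y, x) = -23.2739° → 336.7261° (mod 360°)

336.7°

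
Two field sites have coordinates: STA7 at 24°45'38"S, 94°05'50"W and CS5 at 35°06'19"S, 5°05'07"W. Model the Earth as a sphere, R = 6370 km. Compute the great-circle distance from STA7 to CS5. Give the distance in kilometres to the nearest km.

STA7: φ = -24.76056°, λ = -94.09722°
CS5: φ = -35.10528°, λ = -5.08528°
Δφ = -10.3447°,  Δλ = 89.0119°
a = sin²(Δφ/2) + cos φ₁ cos φ₂ sin²(Δλ/2) = 0.373165
c = 2·arcsin(√a) = 1.314324 rad = 75.3052°
d = R·c = 6370 × 1.314324 = 8372.2 km

8372 km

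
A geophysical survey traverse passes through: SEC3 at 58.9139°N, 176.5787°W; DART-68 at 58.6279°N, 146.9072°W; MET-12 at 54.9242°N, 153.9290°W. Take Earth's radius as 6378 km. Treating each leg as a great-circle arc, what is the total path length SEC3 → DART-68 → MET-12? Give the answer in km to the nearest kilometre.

2293 km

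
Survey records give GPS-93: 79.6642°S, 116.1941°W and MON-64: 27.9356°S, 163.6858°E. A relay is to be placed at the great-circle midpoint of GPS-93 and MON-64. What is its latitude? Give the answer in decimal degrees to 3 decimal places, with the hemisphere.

57.332°S

Bx = cos φ₂ cos Δλ = 0.151590,  By = cos φ₂ sin Δλ = -0.870372
φₘ = atan2(sin φ₁ + sin φ₂, √((cos φ₁ + Bx)² + By²)) = -57.33186°
λₘ = λ₁ + atan2(By, cos φ₁ + Bx) = 174.62794°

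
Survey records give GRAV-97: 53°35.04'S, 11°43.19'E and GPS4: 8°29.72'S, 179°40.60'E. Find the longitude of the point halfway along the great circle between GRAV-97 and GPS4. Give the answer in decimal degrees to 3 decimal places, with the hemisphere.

GRAV-97: φ = -53.58400°, λ = +11.71983°
GPS4: φ = -8.49533°, λ = +179.67667°
Bx = cos φ₂ cos Δλ = -0.967260,  By = cos φ₂ sin Δλ = 0.206359
φₘ = atan2(sin φ₁ + sin φ₂, √((cos φ₁ + Bx)² + By²)) = -65.86176°
λₘ = λ₁ + atan2(By, cos φ₁ + Bx) = 162.80668°

162.807°E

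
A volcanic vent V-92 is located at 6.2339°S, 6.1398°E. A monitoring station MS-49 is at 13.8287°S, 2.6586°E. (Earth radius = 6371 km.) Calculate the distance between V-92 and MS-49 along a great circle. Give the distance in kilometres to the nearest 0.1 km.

Δφ = -7.5948°,  Δλ = -3.4812°
a = sin²(Δφ/2) + cos φ₁ cos φ₂ sin²(Δλ/2) = 0.005277
c = 2·arcsin(√a) = 0.145411 rad = 8.3315°
d = R·c = 6371 × 0.145411 = 926.4 km

926.4 km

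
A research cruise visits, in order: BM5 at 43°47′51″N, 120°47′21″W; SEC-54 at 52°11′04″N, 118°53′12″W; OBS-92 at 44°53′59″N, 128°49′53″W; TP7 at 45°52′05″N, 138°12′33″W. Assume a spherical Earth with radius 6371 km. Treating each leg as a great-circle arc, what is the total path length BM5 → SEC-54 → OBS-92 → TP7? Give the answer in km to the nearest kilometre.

BM5: φ = +43.79750°, λ = -120.78917°
SEC-54: φ = +52.18444°, λ = -118.88667°
OBS-92: φ = +44.89972°, λ = -128.83139°
TP7: φ = +45.86806°, λ = -138.20917°
BM5→SEC-54: c = 0.148043 rad, d = 943.18 km
SEC-54→OBS-92: c = 0.171072 rad, d = 1089.90 km
OBS-92→TP7: c = 0.116122 rad, d = 739.81 km
Total = 943.18 + 1089.90 + 739.81 = 2772.89 km

2773 km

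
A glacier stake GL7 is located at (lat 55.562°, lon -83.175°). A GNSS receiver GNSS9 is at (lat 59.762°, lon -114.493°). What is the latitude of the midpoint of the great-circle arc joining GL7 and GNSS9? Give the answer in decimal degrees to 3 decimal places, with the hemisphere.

58.630°N

Bx = cos φ₂ cos Δλ = 0.430217,  By = cos φ₂ sin Δλ = -0.261761
φₘ = atan2(sin φ₁ + sin φ₂, √((cos φ₁ + Bx)² + By²)) = 58.62995°
λₘ = λ₁ + atan2(By, cos φ₁ + Bx) = -97.90386°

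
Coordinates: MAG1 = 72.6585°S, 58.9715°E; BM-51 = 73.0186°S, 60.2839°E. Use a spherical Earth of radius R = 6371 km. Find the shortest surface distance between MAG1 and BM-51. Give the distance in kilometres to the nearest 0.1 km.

Δφ = -0.3601°,  Δλ = 1.3124°
a = sin²(Δφ/2) + cos φ₁ cos φ₂ sin²(Δλ/2) = 0.000021
c = 2·arcsin(√a) = 0.009229 rad = 0.5288°
d = R·c = 6371 × 0.009229 = 58.8 km

58.8 km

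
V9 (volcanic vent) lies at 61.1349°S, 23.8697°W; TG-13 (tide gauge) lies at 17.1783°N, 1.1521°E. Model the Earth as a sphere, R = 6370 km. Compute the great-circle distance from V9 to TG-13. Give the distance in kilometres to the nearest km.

8987 km

Δφ = 78.3132°,  Δλ = 25.0218°
a = sin²(Δφ/2) + cos φ₁ cos φ₂ sin²(Δλ/2) = 0.420362
c = 2·arcsin(√a) = 1.410840 rad = 80.8352°
d = R·c = 6370 × 1.410840 = 8987.0 km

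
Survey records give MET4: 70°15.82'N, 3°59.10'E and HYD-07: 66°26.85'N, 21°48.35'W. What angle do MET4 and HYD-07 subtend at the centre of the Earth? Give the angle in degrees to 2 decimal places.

10.15°

MET4: φ = +70.26367°, λ = +3.98500°
HYD-07: φ = +66.44750°, λ = -21.80583°
Δφ = -3.8162°,  Δλ = -25.7908°
a = sin²(Δφ/2) + cos φ₁ cos φ₂ sin²(Δλ/2) = 0.007829
c = 2·arcsin(√a) = 0.177199 rad = 10.1527°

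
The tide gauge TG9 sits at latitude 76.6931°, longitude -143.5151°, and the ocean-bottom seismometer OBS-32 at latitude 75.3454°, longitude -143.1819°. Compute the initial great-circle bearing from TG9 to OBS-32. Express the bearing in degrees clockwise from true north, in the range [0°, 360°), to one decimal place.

Δλ = 0.3332°
y = sin Δλ · cos φ₂ = 0.001471
x = cos φ₁ sin φ₂ − sin φ₁ cos φ₂ cos Δλ = -0.023515
θ = atan2(y, x) = 176.4200° → 176.4200° (mod 360°)

176.4°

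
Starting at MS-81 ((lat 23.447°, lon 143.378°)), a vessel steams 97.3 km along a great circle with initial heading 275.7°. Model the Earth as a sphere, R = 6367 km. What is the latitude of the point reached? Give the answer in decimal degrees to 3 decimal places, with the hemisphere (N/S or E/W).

δ = d/R = 97.3/6367 = 0.015282 rad
φ₂ = arcsin(sin φ₁ cos δ + cos φ₁ sin δ cos θ)
   = arcsin(0.39790·0.99988 + 0.91743·0.01528·0.09932) = 23.53109°
λ₂ = λ₁ + atan2(sin θ sin δ cos φ₁, cos δ − sin φ₁ sin φ₂) = 142.42771°

23.531°N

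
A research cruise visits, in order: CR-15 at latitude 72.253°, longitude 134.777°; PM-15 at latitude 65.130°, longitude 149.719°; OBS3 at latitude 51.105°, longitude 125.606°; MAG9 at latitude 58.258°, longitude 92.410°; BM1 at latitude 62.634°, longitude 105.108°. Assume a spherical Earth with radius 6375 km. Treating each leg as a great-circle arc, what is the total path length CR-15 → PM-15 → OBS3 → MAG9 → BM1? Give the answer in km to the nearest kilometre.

CR-15→PM-15: c = 0.155413 rad, d = 990.76 km
PM-15→OBS3: c = 0.326571 rad, d = 2081.89 km
OBS3→MAG9: c = 0.353093 rad, d = 2250.97 km
MAG9→BM1: c = 0.132988 rad, d = 847.80 km
Total = 990.76 + 2081.89 + 2250.97 + 847.80 = 6171.41 km

6171 km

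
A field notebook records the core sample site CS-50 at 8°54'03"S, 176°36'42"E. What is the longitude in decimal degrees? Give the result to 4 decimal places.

176° + 36′/60 + 42″/3600 = 176 + 0.60000 + 0.01167 = 176.6117°

176.6117°E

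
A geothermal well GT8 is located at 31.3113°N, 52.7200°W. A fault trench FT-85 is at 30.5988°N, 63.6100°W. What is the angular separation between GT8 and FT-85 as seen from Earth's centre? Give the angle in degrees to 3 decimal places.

9.362°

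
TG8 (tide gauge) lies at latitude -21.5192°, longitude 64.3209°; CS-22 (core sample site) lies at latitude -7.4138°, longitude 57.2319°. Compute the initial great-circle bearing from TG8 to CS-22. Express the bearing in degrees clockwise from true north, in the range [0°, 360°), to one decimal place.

333.1°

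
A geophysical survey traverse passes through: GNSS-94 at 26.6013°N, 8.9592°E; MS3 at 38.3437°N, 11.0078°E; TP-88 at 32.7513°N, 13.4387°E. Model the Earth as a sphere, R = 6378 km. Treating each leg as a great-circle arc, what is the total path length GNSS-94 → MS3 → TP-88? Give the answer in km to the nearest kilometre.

1981 km

GNSS-94→MS3: c = 0.207134 rad, d = 1321.10 km
MS3→TP-88: c = 0.103518 rad, d = 660.24 km
Total = 1321.10 + 660.24 = 1981.34 km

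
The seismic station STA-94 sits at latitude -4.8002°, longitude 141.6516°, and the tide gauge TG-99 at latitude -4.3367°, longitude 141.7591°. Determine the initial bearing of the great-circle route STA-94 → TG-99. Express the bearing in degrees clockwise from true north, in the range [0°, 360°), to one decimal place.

Δλ = 0.1075°
y = sin Δλ · cos φ₂ = 0.001871
x = cos φ₁ sin φ₂ − sin φ₁ cos φ₂ cos Δλ = 0.008089
θ = atan2(y, x) = 13.0220° → 13.0220° (mod 360°)

13.0°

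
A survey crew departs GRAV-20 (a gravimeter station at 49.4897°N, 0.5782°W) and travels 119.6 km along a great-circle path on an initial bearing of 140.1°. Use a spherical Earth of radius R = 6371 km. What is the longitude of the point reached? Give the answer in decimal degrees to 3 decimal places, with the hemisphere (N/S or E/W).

0.466°E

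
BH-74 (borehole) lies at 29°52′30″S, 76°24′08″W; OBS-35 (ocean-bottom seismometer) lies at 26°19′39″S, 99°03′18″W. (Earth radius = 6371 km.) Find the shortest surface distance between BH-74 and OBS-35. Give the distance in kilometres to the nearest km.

BH-74: φ = -29.87500°, λ = -76.40222°
OBS-35: φ = -26.32750°, λ = -99.05500°
Δφ = 3.5475°,  Δλ = -22.6528°
a = sin²(Δφ/2) + cos φ₁ cos φ₂ sin²(Δλ/2) = 0.030935
c = 2·arcsin(√a) = 0.353608 rad = 20.2602°
d = R·c = 6371 × 0.353608 = 2252.8 km

2253 km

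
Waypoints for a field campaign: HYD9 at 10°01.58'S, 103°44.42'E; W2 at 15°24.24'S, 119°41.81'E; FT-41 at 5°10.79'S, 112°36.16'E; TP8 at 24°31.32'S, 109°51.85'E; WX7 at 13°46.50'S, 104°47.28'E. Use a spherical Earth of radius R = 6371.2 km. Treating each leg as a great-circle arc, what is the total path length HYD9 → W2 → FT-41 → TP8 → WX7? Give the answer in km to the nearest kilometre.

HYD9: φ = -10.02633°, λ = +103.74033°
W2: φ = -15.40400°, λ = +119.69683°
FT-41: φ = -5.17983°, λ = +112.60267°
TP8: φ = -24.52200°, λ = +109.86417°
WX7: φ = -13.77500°, λ = +104.78800°
HYD9→W2: c = 0.287271 rad, d = 1830.26 km
W2→FT-41: c = 0.215963 rad, d = 1375.94 km
FT-41→TP8: c = 0.340695 rad, d = 2170.64 km
TP8→WX7: c = 0.205326 rad, d = 1308.17 km
Total = 1830.26 + 1375.94 + 2170.64 + 1308.17 = 6685.02 km

6685 km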